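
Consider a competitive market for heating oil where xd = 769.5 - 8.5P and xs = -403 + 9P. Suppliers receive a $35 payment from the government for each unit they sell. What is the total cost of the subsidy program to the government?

Government cost = $12355

Pre-subsidy: 769.5 - 8.5P = -403 + 9P gives P* = 67, x* = 200.
With the subsidy, sellers receive Ps = Pb + 35 for each unit, where Pb is the price buyers pay.
Supply in terms of Pb becomes xs = -403 + 9(Pb + 35) = -88 + 9Pb. Setting this equal to demand: 769.5 - 8.5Pb = -88 + 9Pb, so Pb = 49.
Sellers receive Ps = 49 + 35 = 84; x' = 769.5 − 8.5·49 = 353.
Government outlay = subsidy × quantity = 35 × 353 = 12355.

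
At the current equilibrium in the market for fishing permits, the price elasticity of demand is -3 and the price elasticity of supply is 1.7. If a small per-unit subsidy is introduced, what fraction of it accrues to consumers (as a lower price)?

Consumer share = 17/47

For a small subsidy around the equilibrium, the benefit split depends on the relative slopes, which at a point are proportional to the elasticities.
Buyer share = εs/(εs + |εd|) = 1.7/(1.7 + 3) = 17/47; seller share = |εd|/(εs + |εd|) = 30/47.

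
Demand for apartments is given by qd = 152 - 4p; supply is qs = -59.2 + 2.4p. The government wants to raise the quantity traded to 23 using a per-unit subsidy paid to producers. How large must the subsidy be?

At q = 23, invert demand for the buyer price: pb = (152 − 23)/4 = 32.25; invert supply for the seller price: ps = (23 − (-59.2))/2.4 = 34.25.
The subsidy must fill the gap: s = ps − pb = 34.25 − 32.25 = 2.

Required subsidy s = 2 per unit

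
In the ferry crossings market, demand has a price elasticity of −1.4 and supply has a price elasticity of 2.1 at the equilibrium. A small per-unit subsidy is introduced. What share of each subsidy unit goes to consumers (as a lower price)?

Consumer share = 0.6

For a small subsidy around the equilibrium, the benefit split depends on the relative slopes, which at a point are proportional to the elasticities.
Buyer share = εs/(εs + |εd|) = 2.1/(2.1 + 1.4) = 0.6; seller share = |εd|/(εs + |εd|) = 0.4.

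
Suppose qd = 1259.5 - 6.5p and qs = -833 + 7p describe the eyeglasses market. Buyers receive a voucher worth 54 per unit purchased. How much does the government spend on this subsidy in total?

Government cost = 23436

Pre-subsidy: 1259.5 - 6.5p = -833 + 7p gives p* = 155, q* = 252.
With the rebate, buyers effectively pay pb = ps − 54, where ps is the price sellers receive.
Demand in terms of ps becomes qd = 1259.5 − 6.5(ps − 54) = 1610.5 - 6.5ps. Setting this equal to supply: 1610.5 - 6.5ps = -833 + 7ps, so ps = 181.
Buyers pay pb = 181 − 54 = 127; q' = -833 + 7·181 = 434.
Government outlay = subsidy × quantity = 54 × 434 = 23436.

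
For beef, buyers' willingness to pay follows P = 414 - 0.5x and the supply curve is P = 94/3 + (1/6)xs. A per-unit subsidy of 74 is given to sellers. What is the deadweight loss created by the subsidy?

Deadweight loss = 4107

Pre-subsidy: 414 - 0.5x = 94/3 + (1/6)x gives x* = 574 and P* = 127.
With the subsidy, sellers receive Ps = Pb + 74 for each unit, where Pb is the price buyers pay.
On the curves, Pb = 414 - 0.5x and Ps = 94/3 + (1/6)x; the wedge Ps − Pb = 74 gives 94/3 + (1/6)x − (414 - 0.5x) = 74, so x' = 685.
Then Pb = 414 − 0.5·685 = 71.5 and Ps = 94/3 + (1/6)·685 = 145.5.
The subsidy expands output by 685 − 574 = 111 past the efficient level; on those units the gap between marginal cost and willingness to pay runs from 0 up to 74.
DWL = ½ × 74 × 111 = 4107.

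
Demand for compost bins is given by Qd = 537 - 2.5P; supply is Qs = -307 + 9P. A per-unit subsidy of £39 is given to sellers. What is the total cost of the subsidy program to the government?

Pre-subsidy: 537 - 2.5P = -307 + 9P gives P* = 1688/23, Q* = 8131/23.
With the subsidy, sellers receive Ps = Pb + 39 for each unit, where Pb is the price buyers pay.
Supply in terms of Pb becomes Qs = -307 + 9(Pb + 39) = 44 + 9Pb. Setting this equal to demand: 537 - 2.5Pb = 44 + 9Pb, so Pb = 986/23.
Sellers receive Ps = 986/23 + 39 = 1883/23; Q' = 537 − 2.5·(986/23) = 9886/23.
Government outlay = subsidy × quantity = 39 × 9886/23 = 385554/23.

Government cost = 385554/23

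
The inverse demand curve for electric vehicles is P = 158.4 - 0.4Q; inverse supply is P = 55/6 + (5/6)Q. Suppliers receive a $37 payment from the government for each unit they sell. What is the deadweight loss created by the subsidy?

Deadweight loss = $555

Pre-subsidy: 158.4 - 0.4Q = 55/6 + (5/6)Q gives Q* = 121 and P* = 110.
With the subsidy, sellers receive Ps = Pb + 37 for each unit, where Pb is the price buyers pay.
On the curves, Pb = 158.4 - 0.4Q and Ps = 55/6 + (5/6)Q; the wedge Ps − Pb = 37 gives 55/6 + (5/6)Q − (158.4 - 0.4Q) = 37, so Q' = 151.
Then Pb = 158.4 − 0.4·151 = 98 and Ps = 55/6 + (5/6)·151 = 135.
The subsidy expands output by 151 − 121 = 30 past the efficient level; on those units the gap between marginal cost and willingness to pay runs from 0 up to 37.
DWL = ½ × 37 × 30 = 555.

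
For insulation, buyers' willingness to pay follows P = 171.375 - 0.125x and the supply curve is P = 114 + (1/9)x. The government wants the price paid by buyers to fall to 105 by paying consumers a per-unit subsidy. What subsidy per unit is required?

At a buyer price of 105, quantity demanded is 1371 − 8·105 = 531.
Sellers supply 531 only when they receive Ps = 114 + (1/9)·531 = 173.
s = Ps − Pb = 173 − 105 = 68.

Required subsidy s = 68 per unit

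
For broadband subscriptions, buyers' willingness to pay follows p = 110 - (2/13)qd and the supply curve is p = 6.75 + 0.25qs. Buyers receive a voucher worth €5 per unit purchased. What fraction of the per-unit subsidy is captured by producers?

Producer share = 13/21

Pre-subsidy: 110 - (2/13)q = 6.75 + 0.25q gives q* = 767/3 and p* = 212/3.
With the rebate, buyers effectively pay pb = ps − 5, where ps is the price sellers receive.
On the curves, pb = 110 - (2/13)q and ps = 6.75 + 0.25q; the wedge ps − pb = 5 gives 6.75 + 0.25q − (110 - (2/13)q) = 5, so q' = 5629/21.
Then pb = 110 − (2/13)·(5629/21) = 1444/21 and ps = 6.75 + 0.25·(5629/21) = 1549/21.
Buyers' price falls by p* − pb = 212/3 − 1444/21 = 40/21; sellers' price rises by ps − p* = 1549/21 − 212/3 = 65/21.
So producers capture (65/21)/5 = 13/21 of each unit of subsidy.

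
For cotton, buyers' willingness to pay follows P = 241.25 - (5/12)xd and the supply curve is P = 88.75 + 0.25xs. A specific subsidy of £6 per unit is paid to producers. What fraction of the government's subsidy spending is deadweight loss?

DWL / government spending = 6/317

Pre-subsidy: 241.25 - (5/12)x = 88.75 + 0.25x gives x* = 228.75 and P* = 145.9375.
With the subsidy, sellers receive Ps = Pb + 6 for each unit, where Pb is the price buyers pay.
On the curves, Pb = 241.25 - (5/12)x and Ps = 88.75 + 0.25x; the wedge Ps − Pb = 6 gives 88.75 + 0.25x − (241.25 - (5/12)x) = 6, so x' = 237.75.
Then Pb = 241.25 − (5/12)·237.75 = 142.1875 and Ps = 88.75 + 0.25·237.75 = 148.1875.
ΔCS = ½(228.75 + 237.75)(145.9375 − 142.1875) = 874.6875; ΔPS = ½(228.75 + 237.75)(148.1875 − 145.9375) = 524.8125.
Government spending = 6 × 237.75 = 1426.5.
DWL = ½ × 6 × (237.75 − 228.75) = 27; fraction = 27 / 1426.5 = 6/317.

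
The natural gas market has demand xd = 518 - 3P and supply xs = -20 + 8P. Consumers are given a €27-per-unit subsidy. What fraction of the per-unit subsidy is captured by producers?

Producer share = 3/11

Pre-subsidy: 518 - 3P = -20 + 8P gives P* = 538/11, x* = 4084/11.
With the rebate, buyers effectively pay Pb = Ps − 27, where Ps is the price sellers receive.
Demand in terms of Ps becomes xd = 518 − 3(Ps − 27) = 599 - 3Ps. Setting this equal to supply: 599 - 3Ps = -20 + 8Ps, so Ps = 619/11.
Buyers pay Pb = 619/11 − 27 = 322/11; x' = -20 + 8·(619/11) = 4732/11.
Buyers' price falls by P* − Pb = 538/11 − 322/11 = 216/11; sellers' price rises by Ps − P* = 619/11 − 538/11 = 81/11.
So producers capture (81/11)/27 = 3/11 of each unit of subsidy.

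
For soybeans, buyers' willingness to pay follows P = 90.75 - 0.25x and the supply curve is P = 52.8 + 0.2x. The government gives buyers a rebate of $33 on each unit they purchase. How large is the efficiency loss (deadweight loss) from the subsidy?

Pre-subsidy: 90.75 - 0.25x = 52.8 + 0.2x gives x* = 253/3 and P* = 209/3.
With the rebate, buyers effectively pay Pb = Ps − 33, where Ps is the price sellers receive.
On the curves, Pb = 90.75 - 0.25x and Ps = 52.8 + 0.2x; the wedge Ps − Pb = 33 gives 52.8 + 0.2x − (90.75 - 0.25x) = 33, so x' = 473/3.
Then Pb = 90.75 − 0.25·(473/3) = 154/3 and Ps = 52.8 + 0.2·(473/3) = 253/3.
The subsidy expands output by 473/3 − 253/3 = 220/3 past the efficient level; on those units the gap between marginal cost and willingness to pay runs from 0 up to 33.
DWL = ½ × 33 × 220/3 = 1210.

Deadweight loss = $1210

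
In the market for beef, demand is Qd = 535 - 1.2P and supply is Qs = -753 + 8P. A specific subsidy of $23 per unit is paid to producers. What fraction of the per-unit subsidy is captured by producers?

Pre-subsidy: 535 - 1.2P = -753 + 8P gives P* = 140, Q* = 367.
With the subsidy, sellers receive Ps = Pb + 23 for each unit, where Pb is the price buyers pay.
Supply in terms of Pb becomes Qs = -753 + 8(Pb + 23) = -569 + 8Pb. Setting this equal to demand: 535 - 1.2Pb = -569 + 8Pb, so Pb = 120.
Sellers receive Ps = 120 + 23 = 143; Q' = 535 − 1.2·120 = 391.
Buyers' price falls by P* − Pb = 140 − 120 = 20; sellers' price rises by Ps − P* = 143 − 140 = 3.
So producers capture 3/23 = 3/23 of each unit of subsidy.

Producer share = 3/23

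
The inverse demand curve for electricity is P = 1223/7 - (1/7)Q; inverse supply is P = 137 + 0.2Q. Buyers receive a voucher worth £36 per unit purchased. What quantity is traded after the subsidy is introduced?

Pre-subsidy: 1223/7 - (1/7)Q = 137 + 0.2Q gives Q* = 110 and P* = 159.
With the rebate, buyers effectively pay Pb = Ps − 36, where Ps is the price sellers receive.
On the curves, Pb = 1223/7 - (1/7)Q and Ps = 137 + 0.2Q; the wedge Ps − Pb = 36 gives 137 + 0.2Q − (1223/7 - (1/7)Q) = 36, so Q' = 215.
Then Pb = 1223/7 − (1/7)·215 = 144 and Ps = 137 + 0.2·215 = 180.

Q' = 215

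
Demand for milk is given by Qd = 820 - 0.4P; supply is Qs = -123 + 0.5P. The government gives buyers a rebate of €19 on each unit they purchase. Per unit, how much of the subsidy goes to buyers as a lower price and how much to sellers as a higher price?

Pre-subsidy: 820 - 0.4P = -123 + 0.5P gives P* = 9430/9, Q* = 3608/9.
With the rebate, buyers effectively pay Pb = Ps − 19, where Ps is the price sellers receive.
Demand in terms of Ps becomes Qd = 820 − 0.4(Ps − 19) = 827.6 - 0.4Ps. Setting this equal to supply: 827.6 - 0.4Ps = -123 + 0.5Ps, so Ps = 9506/9.
Buyers pay Pb = 9506/9 − 19 = 9335/9; Q' = -123 + 0.5·(9506/9) = 3646/9.
Buyers' price falls by P* − Pb = 9430/9 − 9335/9 = 95/9; sellers' price rises by Ps − P* = 9506/9 − 9430/9 = 76/9.

Buyers gain 95/9 per unit; sellers gain 76/9 per unit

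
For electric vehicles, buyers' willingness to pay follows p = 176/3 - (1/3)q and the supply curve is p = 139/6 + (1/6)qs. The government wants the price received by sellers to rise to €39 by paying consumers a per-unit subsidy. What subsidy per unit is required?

Required subsidy s = €12 per unit

At a seller price of 39, quantity supplied is -139 + 6·39 = 95.
Buyers absorb 95 only when they pay pb = 176/3 − (1/3)·95 = 27.
s = ps − pb = 39 − 27 = 12.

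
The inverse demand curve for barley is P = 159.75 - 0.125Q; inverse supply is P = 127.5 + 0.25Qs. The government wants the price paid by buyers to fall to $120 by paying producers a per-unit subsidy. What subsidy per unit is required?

Required subsidy s = $87 per unit

At a buyer price of 120, quantity demanded is 1278 − 8·120 = 318.
Sellers supply 318 only when they receive Ps = 127.5 + 0.25·318 = 207.
s = Ps − Pb = 207 − 120 = 87.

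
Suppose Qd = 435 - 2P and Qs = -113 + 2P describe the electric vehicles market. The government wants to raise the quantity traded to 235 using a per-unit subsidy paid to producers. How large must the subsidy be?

Required subsidy s = 74 per unit

At Q = 235, invert demand for the buyer price: Pb = (435 − 235)/2 = 100; invert supply for the seller price: Ps = (235 − (-113))/2 = 174.
The subsidy must fill the gap: s = Ps − Pb = 174 − 100 = 74.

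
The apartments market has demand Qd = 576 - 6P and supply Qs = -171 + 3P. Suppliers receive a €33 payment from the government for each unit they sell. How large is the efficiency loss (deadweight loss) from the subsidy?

Deadweight loss = €1089

Pre-subsidy: 576 - 6P = -171 + 3P gives P* = 83, Q* = 78.
With the subsidy, sellers receive Ps = Pb + 33 for each unit, where Pb is the price buyers pay.
Supply in terms of Pb becomes Qs = -171 + 3(Pb + 33) = -72 + 3Pb. Setting this equal to demand: 576 - 6Pb = -72 + 3Pb, so Pb = 72.
Sellers receive Ps = 72 + 33 = 105; Q' = 576 − 6·72 = 144.
The subsidy expands output by 144 − 78 = 66 past the efficient level; on those units the gap between marginal cost and willingness to pay runs from 0 up to 33.
DWL = ½ × 33 × 66 = 1089.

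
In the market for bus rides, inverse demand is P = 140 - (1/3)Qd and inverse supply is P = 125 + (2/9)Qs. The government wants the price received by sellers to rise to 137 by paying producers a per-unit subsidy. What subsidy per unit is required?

At a seller price of 137, quantity supplied is -562.5 + 4.5·137 = 54.
Buyers absorb 54 only when they pay Pb = 140 − (1/3)·54 = 122.
s = Ps − Pb = 137 − 122 = 15.

Required subsidy s = 15 per unit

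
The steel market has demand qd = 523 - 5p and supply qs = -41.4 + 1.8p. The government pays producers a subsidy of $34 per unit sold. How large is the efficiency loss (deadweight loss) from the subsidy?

Deadweight loss = $765

Pre-subsidy: 523 - 5p = -41.4 + 1.8p gives p* = 83, q* = 108.
With the subsidy, sellers receive ps = pb + 34 for each unit, where pb is the price buyers pay.
Supply in terms of pb becomes qs = -41.4 + 1.8(pb + 34) = 19.8 + 1.8pb. Setting this equal to demand: 523 - 5pb = 19.8 + 1.8pb, so pb = 74.
Sellers receive ps = 74 + 34 = 108; q' = 523 − 5·74 = 153.
The subsidy expands output by 153 − 108 = 45 past the efficient level; on those units the gap between marginal cost and willingness to pay runs from 0 up to 34.
DWL = ½ × 34 × 45 = 765.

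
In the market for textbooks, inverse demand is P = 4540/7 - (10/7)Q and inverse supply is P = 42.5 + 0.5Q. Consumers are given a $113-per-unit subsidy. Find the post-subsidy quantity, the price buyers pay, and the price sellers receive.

Q' = 10067/27; buyers pay 3130/27; sellers receive 6181/27

Pre-subsidy: 4540/7 - (10/7)Q = 42.5 + 0.5Q gives Q* = 8485/27 and P* = 5390/27.
With the rebate, buyers effectively pay Pb = Ps − 113, where Ps is the price sellers receive.
On the curves, Pb = 4540/7 - (10/7)Q and Ps = 42.5 + 0.5Q; the wedge Ps − Pb = 113 gives 42.5 + 0.5Q − (4540/7 - (10/7)Q) = 113, so Q' = 10067/27.
Then Pb = 4540/7 − (10/7)·(10067/27) = 3130/27 and Ps = 42.5 + 0.5·(10067/27) = 6181/27.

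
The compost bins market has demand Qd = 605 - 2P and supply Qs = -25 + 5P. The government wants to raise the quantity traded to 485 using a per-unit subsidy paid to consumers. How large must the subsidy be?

Required subsidy s = 42 per unit

At Q = 485, invert demand for the buyer price: Pb = (605 − 485)/2 = 60; invert supply for the seller price: Ps = (485 − (-25))/5 = 102.
The subsidy must fill the gap: s = Ps − Pb = 102 − 60 = 42.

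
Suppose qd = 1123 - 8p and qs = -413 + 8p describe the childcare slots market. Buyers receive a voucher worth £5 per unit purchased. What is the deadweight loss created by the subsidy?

Deadweight loss = £50

Pre-subsidy: 1123 - 8p = -413 + 8p gives p* = 96, q* = 355.
With the rebate, buyers effectively pay pb = ps − 5, where ps is the price sellers receive.
Demand in terms of ps becomes qd = 1123 − 8(ps − 5) = 1163 - 8ps. Setting this equal to supply: 1163 - 8ps = -413 + 8ps, so ps = 98.5.
Buyers pay pb = 98.5 − 5 = 93.5; q' = -413 + 8·98.5 = 375.
The subsidy expands output by 375 − 355 = 20 past the efficient level; on those units the gap between marginal cost and willingness to pay runs from 0 up to 5.
DWL = ½ × 5 × 20 = 50.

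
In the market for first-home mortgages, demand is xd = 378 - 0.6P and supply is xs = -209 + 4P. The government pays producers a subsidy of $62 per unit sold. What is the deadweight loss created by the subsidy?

Deadweight loss = 23064/23

Pre-subsidy: 378 - 0.6P = -209 + 4P gives P* = 2935/23, x* = 6933/23.
With the subsidy, sellers receive Ps = Pb + 62 for each unit, where Pb is the price buyers pay.
Supply in terms of Pb becomes xs = -209 + 4(Pb + 62) = 39 + 4Pb. Setting this equal to demand: 378 - 0.6Pb = 39 + 4Pb, so Pb = 1695/23.
Sellers receive Ps = 1695/23 + 62 = 3121/23; x' = 378 − 0.6·(1695/23) = 7677/23.
The subsidy expands output by 7677/23 − 6933/23 = 744/23 past the efficient level; on those units the gap between marginal cost and willingness to pay runs from 0 up to 62.
DWL = ½ × 62 × 744/23 = 23064/23.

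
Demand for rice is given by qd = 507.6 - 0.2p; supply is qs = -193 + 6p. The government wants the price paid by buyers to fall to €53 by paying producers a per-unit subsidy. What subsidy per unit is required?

Required subsidy s = €62 per unit

At a buyer price of 53, quantity demanded is 507.6 − 0.2·53 = 497.
Sellers supply 497 only when they receive ps with -193 + 6·ps = 497, i.e. ps = 115.
s = ps − pb = 115 − 53 = 62.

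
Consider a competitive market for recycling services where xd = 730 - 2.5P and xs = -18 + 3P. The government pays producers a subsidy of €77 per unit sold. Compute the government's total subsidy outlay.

Government cost = €38115

Pre-subsidy: 730 - 2.5P = -18 + 3P gives P* = 136, x* = 390.
With the subsidy, sellers receive Ps = Pb + 77 for each unit, where Pb is the price buyers pay.
Supply in terms of Pb becomes xs = -18 + 3(Pb + 77) = 213 + 3Pb. Setting this equal to demand: 730 - 2.5Pb = 213 + 3Pb, so Pb = 94.
Sellers receive Ps = 94 + 77 = 171; x' = 730 − 2.5·94 = 495.
Government outlay = subsidy × quantity = 77 × 495 = 38115.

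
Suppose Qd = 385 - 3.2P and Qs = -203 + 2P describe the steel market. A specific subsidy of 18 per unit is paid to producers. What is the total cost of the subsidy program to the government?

Government cost = 10602/13

Pre-subsidy: 385 - 3.2P = -203 + 2P gives P* = 1470/13, Q* = 301/13.
With the subsidy, sellers receive Ps = Pb + 18 for each unit, where Pb is the price buyers pay.
Supply in terms of Pb becomes Qs = -203 + 2(Pb + 18) = -167 + 2Pb. Setting this equal to demand: 385 - 3.2Pb = -167 + 2Pb, so Pb = 1380/13.
Sellers receive Ps = 1380/13 + 18 = 1614/13; Q' = 385 − 3.2·(1380/13) = 589/13.
Government outlay = subsidy × quantity = 18 × 589/13 = 10602/13.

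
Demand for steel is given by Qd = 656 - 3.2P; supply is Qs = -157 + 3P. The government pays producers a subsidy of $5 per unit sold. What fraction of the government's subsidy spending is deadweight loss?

Pre-subsidy: 656 - 3.2P = -157 + 3P gives P* = 4065/31, Q* = 7328/31.
With the subsidy, sellers receive Ps = Pb + 5 for each unit, where Pb is the price buyers pay.
Supply in terms of Pb becomes Qs = -157 + 3(Pb + 5) = -142 + 3Pb. Setting this equal to demand: 656 - 3.2Pb = -142 + 3Pb, so Pb = 3990/31.
Sellers receive Ps = 3990/31 + 5 = 4145/31; Q' = 656 − 3.2·(3990/31) = 7568/31.
ΔCS = ½(7328/31 + 7568/31)(4065/31 − 3990/31) = 558600/961; ΔPS = ½(7328/31 + 7568/31)(4145/31 − 4065/31) = 595840/961.
Government spending = 5 × 7568/31 = 37840/31.
DWL = ½ × 5 × (7568/31 − 7328/31) = 600/31; fraction = (600/31) / (37840/31) = 15/946.

DWL / government spending = 15/946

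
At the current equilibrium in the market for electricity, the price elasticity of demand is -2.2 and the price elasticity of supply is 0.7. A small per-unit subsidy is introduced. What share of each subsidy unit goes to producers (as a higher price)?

Producer share = 22/29

For a small subsidy around the equilibrium, the benefit split depends on the relative slopes, which at a point are proportional to the elasticities.
Buyer share = εs/(εs + |εd|) = 0.7/(0.7 + 2.2) = 7/29; seller share = |εd|/(εs + |εd|) = 22/29.
So producers capture 22/29 of the subsidy.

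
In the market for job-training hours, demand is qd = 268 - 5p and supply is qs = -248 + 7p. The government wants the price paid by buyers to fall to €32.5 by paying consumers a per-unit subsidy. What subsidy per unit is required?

Required subsidy s = €18 per unit

At a buyer price of 32.5, quantity demanded is 268 − 5·32.5 = 105.5.
Sellers supply 105.5 only when they receive ps with -248 + 7·ps = 105.5, i.e. ps = 50.5.
s = ps − pb = 50.5 − 32.5 = 18.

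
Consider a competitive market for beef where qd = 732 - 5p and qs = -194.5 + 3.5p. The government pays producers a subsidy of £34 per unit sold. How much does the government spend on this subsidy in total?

Pre-subsidy: 732 - 5p = -194.5 + 3.5p gives p* = 109, q* = 187.
With the subsidy, sellers receive ps = pb + 34 for each unit, where pb is the price buyers pay.
Supply in terms of pb becomes qs = -194.5 + 3.5(pb + 34) = -75.5 + 3.5pb. Setting this equal to demand: 732 - 5pb = -75.5 + 3.5pb, so pb = 95.
Sellers receive ps = 95 + 34 = 129; q' = 732 − 5·95 = 257.
Government outlay = subsidy × quantity = 34 × 257 = 8738.

Government cost = £8738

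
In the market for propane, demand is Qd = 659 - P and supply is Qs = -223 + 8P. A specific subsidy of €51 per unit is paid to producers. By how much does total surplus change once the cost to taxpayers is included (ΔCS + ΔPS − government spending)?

Net change in total surplus = -€1156

Pre-subsidy: 659 - P = -223 + 8P gives P* = 98, Q* = 561.
With the subsidy, sellers receive Ps = Pb + 51 for each unit, where Pb is the price buyers pay.
Supply in terms of Pb becomes Qs = -223 + 8(Pb + 51) = 185 + 8Pb. Setting this equal to demand: 659 - Pb = 185 + 8Pb, so Pb = 158/3.
Sellers receive Ps = 158/3 + 51 = 311/3; Q' = 659 − 1·(158/3) = 1819/3.
ΔCS = ½(561 + 1819/3)(98 − 158/3) = 238136/9; ΔPS = ½(561 + 1819/3)(311/3 − 98) = 29767/9.
Government spending = 51 × 1819/3 = 30923.
Net change = 238136/9 + 29767/9 − 30923 = -1156. The loss equals the DWL triangle ½·51·136/3.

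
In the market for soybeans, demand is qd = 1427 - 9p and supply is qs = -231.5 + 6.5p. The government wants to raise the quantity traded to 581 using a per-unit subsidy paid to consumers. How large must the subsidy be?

At q = 581, invert demand for the buyer price: pb = (1427 − 581)/9 = 94; invert supply for the seller price: ps = (581 − (-231.5))/6.5 = 125.
The subsidy must fill the gap: s = ps − pb = 125 − 94 = 31.

Required subsidy s = 31 per unit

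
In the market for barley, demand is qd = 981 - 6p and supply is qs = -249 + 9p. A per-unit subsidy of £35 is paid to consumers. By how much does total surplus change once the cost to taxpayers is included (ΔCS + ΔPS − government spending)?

Pre-subsidy: 981 - 6p = -249 + 9p gives p* = 82, q* = 489.
With the rebate, buyers effectively pay pb = ps − 35, where ps is the price sellers receive.
Demand in terms of ps becomes qd = 981 − 6(ps − 35) = 1191 - 6ps. Setting this equal to supply: 1191 - 6ps = -249 + 9ps, so ps = 96.
Buyers pay pb = 96 − 35 = 61; q' = -249 + 9·96 = 615.
ΔCS = ½(489 + 615)(82 − 61) = 11592; ΔPS = ½(489 + 615)(96 − 82) = 7728.
Government spending = 35 × 615 = 21525.
Net change = 11592 + 7728 − 21525 = -2205. The loss equals the DWL triangle ½·35·126.

Net change in total surplus = -£2205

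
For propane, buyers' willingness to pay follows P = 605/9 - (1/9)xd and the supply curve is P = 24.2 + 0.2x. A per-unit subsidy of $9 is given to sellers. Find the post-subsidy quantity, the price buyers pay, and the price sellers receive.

x' = 2341/14; buyers pay 681/14; sellers receive 807/14

Pre-subsidy: 605/9 - (1/9)x = 24.2 + 0.2x gives x* = 968/7 and P* = 363/7.
With the subsidy, sellers receive Ps = Pb + 9 for each unit, where Pb is the price buyers pay.
On the curves, Pb = 605/9 - (1/9)x and Ps = 24.2 + 0.2x; the wedge Ps − Pb = 9 gives 24.2 + 0.2x − (605/9 - (1/9)x) = 9, so x' = 2341/14.
Then Pb = 605/9 − (1/9)·(2341/14) = 681/14 and Ps = 24.2 + 0.2·(2341/14) = 807/14.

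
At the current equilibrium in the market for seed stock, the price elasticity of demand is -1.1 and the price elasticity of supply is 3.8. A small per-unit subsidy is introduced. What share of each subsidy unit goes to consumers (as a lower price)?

For a small subsidy around the equilibrium, the benefit split depends on the relative slopes, which at a point are proportional to the elasticities.
Buyer share = εs/(εs + |εd|) = 3.8/(3.8 + 1.1) = 38/49; seller share = |εd|/(εs + |εd|) = 11/49.

Consumer share = 38/49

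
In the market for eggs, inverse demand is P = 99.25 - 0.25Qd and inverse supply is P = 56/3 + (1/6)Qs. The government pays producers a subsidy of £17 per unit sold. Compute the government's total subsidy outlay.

Government cost = £3981.4

Pre-subsidy: 99.25 - 0.25Q = 56/3 + (1/6)Q gives Q* = 193.4 and P* = 50.9.
With the subsidy, sellers receive Ps = Pb + 17 for each unit, where Pb is the price buyers pay.
On the curves, Pb = 99.25 - 0.25Q and Ps = 56/3 + (1/6)Q; the wedge Ps − Pb = 17 gives 56/3 + (1/6)Q − (99.25 - 0.25Q) = 17, so Q' = 234.2.
Then Pb = 99.25 − 0.25·234.2 = 40.7 and Ps = 56/3 + (1/6)·234.2 = 57.7.
Government outlay = subsidy × quantity = 17 × 234.2 = 3981.4.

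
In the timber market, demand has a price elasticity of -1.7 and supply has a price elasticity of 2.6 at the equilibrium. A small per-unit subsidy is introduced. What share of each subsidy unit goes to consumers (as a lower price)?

Consumer share = 26/43

For a small subsidy around the equilibrium, the benefit split depends on the relative slopes, which at a point are proportional to the elasticities.
Buyer share = εs/(εs + |εd|) = 2.6/(2.6 + 1.7) = 26/43; seller share = |εd|/(εs + |εd|) = 17/43.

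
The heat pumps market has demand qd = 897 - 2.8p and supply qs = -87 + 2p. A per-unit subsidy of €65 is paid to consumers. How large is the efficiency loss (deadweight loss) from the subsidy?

Pre-subsidy: 897 - 2.8p = -87 + 2p gives p* = 205, q* = 323.
With the rebate, buyers effectively pay pb = ps − 65, where ps is the price sellers receive.
Demand in terms of ps becomes qd = 897 − 2.8(ps − 65) = 1079 - 2.8ps. Setting this equal to supply: 1079 - 2.8ps = -87 + 2ps, so ps = 2915/12.
Buyers pay pb = 2915/12 − 65 = 2135/12; q' = -87 + 2·(2915/12) = 2393/6.
The subsidy expands output by 2393/6 − 323 = 455/6 past the efficient level; on those units the gap between marginal cost and willingness to pay runs from 0 up to 65.
DWL = ½ × 65 × 455/6 = 29575/12.

Deadweight loss = 29575/12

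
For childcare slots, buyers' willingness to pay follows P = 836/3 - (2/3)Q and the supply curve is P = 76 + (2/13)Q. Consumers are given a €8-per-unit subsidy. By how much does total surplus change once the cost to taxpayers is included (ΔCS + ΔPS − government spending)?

Pre-subsidy: 836/3 - (2/3)Q = 76 + (2/13)Q gives Q* = 247 and P* = 114.
With the rebate, buyers effectively pay Pb = Ps − 8, where Ps is the price sellers receive.
On the curves, Pb = 836/3 - (2/3)Q and Ps = 76 + (2/13)Q; the wedge Ps − Pb = 8 gives 76 + (2/13)Q − (836/3 - (2/3)Q) = 8, so Q' = 256.75.
Then Pb = 836/3 − (2/3)·256.75 = 107.5 and Ps = 76 + (2/13)·256.75 = 115.5.
ΔCS = ½(247 + 256.75)(114 − 107.5) = 1637.1875; ΔPS = ½(247 + 256.75)(115.5 − 114) = 377.8125.
Government spending = 8 × 256.75 = 2054.
Net change = 1637.1875 + 377.8125 − 2054 = -39. The loss equals the DWL triangle ½·8·9.75.

Net change in total surplus = -€39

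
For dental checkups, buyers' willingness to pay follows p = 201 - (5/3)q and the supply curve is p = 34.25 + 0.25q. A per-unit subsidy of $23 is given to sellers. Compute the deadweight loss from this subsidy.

Pre-subsidy: 201 - (5/3)q = 34.25 + 0.25q gives q* = 87 and p* = 56.
With the subsidy, sellers receive ps = pb + 23 for each unit, where pb is the price buyers pay.
On the curves, pb = 201 - (5/3)q and ps = 34.25 + 0.25q; the wedge ps − pb = 23 gives 34.25 + 0.25q − (201 - (5/3)q) = 23, so q' = 99.
Then pb = 201 − (5/3)·99 = 36 and ps = 34.25 + 0.25·99 = 59.
The subsidy expands output by 99 − 87 = 12 past the efficient level; on those units the gap between marginal cost and willingness to pay runs from 0 up to 23.
DWL = ½ × 23 × 12 = 138.

Deadweight loss = $138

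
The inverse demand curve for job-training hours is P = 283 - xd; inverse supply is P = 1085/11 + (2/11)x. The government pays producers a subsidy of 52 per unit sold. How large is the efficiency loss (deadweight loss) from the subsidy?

Deadweight loss = 1144

Pre-subsidy: 283 - x = 1085/11 + (2/11)x gives x* = 156 and P* = 127.
With the subsidy, sellers receive Ps = Pb + 52 for each unit, where Pb is the price buyers pay.
On the curves, Pb = 283 - x and Ps = 1085/11 + (2/11)x; the wedge Ps − Pb = 52 gives 1085/11 + (2/11)x − (283 - x) = 52, so x' = 200.
Then Pb = 283 − 1·200 = 83 and Ps = 1085/11 + (2/11)·200 = 135.
The subsidy expands output by 200 − 156 = 44 past the efficient level; on those units the gap between marginal cost and willingness to pay runs from 0 up to 52.
DWL = ½ × 52 × 44 = 1144.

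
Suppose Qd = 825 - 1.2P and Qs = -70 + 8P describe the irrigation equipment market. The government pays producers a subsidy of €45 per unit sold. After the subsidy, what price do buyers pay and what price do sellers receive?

Buyers pay 2675/46; sellers receive 4745/46

Pre-subsidy: 825 - 1.2P = -70 + 8P gives P* = 4475/46, Q* = 16290/23.
With the subsidy, sellers receive Ps = Pb + 45 for each unit, where Pb is the price buyers pay.
Supply in terms of Pb becomes Qs = -70 + 8(Pb + 45) = 290 + 8Pb. Setting this equal to demand: 825 - 1.2Pb = 290 + 8Pb, so Pb = 2675/46.
Sellers receive Ps = 2675/46 + 45 = 4745/46; Q' = 825 − 1.2·(2675/46) = 17370/23.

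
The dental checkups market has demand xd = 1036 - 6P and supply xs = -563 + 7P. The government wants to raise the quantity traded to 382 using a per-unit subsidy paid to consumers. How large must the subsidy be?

At x = 382, invert demand for the buyer price: Pb = (1036 − 382)/6 = 109; invert supply for the seller price: Ps = (382 − (-563))/7 = 135.
The subsidy must fill the gap: s = Ps − Pb = 135 − 109 = 26.

Required subsidy s = 26 per unit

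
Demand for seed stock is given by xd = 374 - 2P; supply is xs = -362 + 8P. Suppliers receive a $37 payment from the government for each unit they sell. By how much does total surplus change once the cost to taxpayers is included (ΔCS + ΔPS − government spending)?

Net change in total surplus = -$1095.2

Pre-subsidy: 374 - 2P = -362 + 8P gives P* = 73.6, x* = 226.8.
With the subsidy, sellers receive Ps = Pb + 37 for each unit, where Pb is the price buyers pay.
Supply in terms of Pb becomes xs = -362 + 8(Pb + 37) = -66 + 8Pb. Setting this equal to demand: 374 - 2Pb = -66 + 8Pb, so Pb = 44.
Sellers receive Ps = 44 + 37 = 81; x' = 374 − 2·44 = 286.
ΔCS = ½(226.8 + 286)(73.6 − 44) = 7589.44; ΔPS = ½(226.8 + 286)(81 − 73.6) = 1897.36.
Government spending = 37 × 286 = 10582.
Net change = 7589.44 + 1897.36 − 10582 = -1095.2. The loss equals the DWL triangle ½·37·59.2.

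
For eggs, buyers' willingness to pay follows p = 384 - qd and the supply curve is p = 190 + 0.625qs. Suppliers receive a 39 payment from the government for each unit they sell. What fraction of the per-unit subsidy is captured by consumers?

Consumer share = 8/13

Pre-subsidy: 384 - q = 190 + 0.625q gives q* = 1552/13 and p* = 3440/13.
With the subsidy, sellers receive ps = pb + 39 for each unit, where pb is the price buyers pay.
On the curves, pb = 384 - q and ps = 190 + 0.625q; the wedge ps − pb = 39 gives 190 + 0.625q − (384 - q) = 39, so q' = 1864/13.
Then pb = 384 − 1·(1864/13) = 3128/13 and ps = 190 + 0.625·(1864/13) = 3635/13.
Buyers' price falls by p* − pb = 3440/13 − 3128/13 = 24; sellers' price rises by ps − p* = 3635/13 − 3440/13 = 15.
So consumers capture 24/39 = 8/13 of each unit of subsidy.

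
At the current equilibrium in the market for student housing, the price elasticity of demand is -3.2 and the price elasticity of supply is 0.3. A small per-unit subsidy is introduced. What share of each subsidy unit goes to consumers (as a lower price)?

For a small subsidy around the equilibrium, the benefit split depends on the relative slopes, which at a point are proportional to the elasticities.
Buyer share = εs/(εs + |εd|) = 0.3/(0.3 + 3.2) = 3/35; seller share = |εd|/(εs + |εd|) = 32/35.

Consumer share = 3/35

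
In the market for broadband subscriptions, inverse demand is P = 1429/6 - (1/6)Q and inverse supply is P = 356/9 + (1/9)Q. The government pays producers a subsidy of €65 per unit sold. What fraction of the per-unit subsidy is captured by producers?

Producer share = 0.4

Pre-subsidy: 1429/6 - (1/6)Q = 356/9 + (1/9)Q gives Q* = 715 and P* = 119.
With the subsidy, sellers receive Ps = Pb + 65 for each unit, where Pb is the price buyers pay.
On the curves, Pb = 1429/6 - (1/6)Q and Ps = 356/9 + (1/9)Q; the wedge Ps − Pb = 65 gives 356/9 + (1/9)Q − (1429/6 - (1/6)Q) = 65, so Q' = 949.
Then Pb = 1429/6 − (1/6)·949 = 80 and Ps = 356/9 + (1/9)·949 = 145.
Buyers' price falls by P* − Pb = 119 − 80 = 39; sellers' price rises by Ps − P* = 145 − 119 = 26.
So producers capture 26/65 = 0.4 of each unit of subsidy.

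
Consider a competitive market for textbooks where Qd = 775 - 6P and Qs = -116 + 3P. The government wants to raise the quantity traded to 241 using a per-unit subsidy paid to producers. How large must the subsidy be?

Required subsidy s = 30 per unit

At Q = 241, invert demand for the buyer price: Pb = (775 − 241)/6 = 89; invert supply for the seller price: Ps = (241 − (-116))/3 = 119.
The subsidy must fill the gap: s = Ps − Pb = 119 − 89 = 30.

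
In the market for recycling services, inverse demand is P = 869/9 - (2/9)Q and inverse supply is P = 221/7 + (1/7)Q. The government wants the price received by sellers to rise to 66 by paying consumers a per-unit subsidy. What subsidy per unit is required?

At a seller price of 66, quantity supplied is -221 + 7·66 = 241.
Buyers absorb 241 only when they pay Pb = 869/9 − (2/9)·241 = 43.
s = Ps − Pb = 66 − 43 = 23.

Required subsidy s = 23 per unit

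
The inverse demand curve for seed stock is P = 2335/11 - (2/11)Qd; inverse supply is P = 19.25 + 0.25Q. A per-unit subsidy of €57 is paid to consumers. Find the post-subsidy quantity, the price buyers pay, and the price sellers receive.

Q' = 579; buyers pay €107; sellers receive €164

Pre-subsidy: 2335/11 - (2/11)Q = 19.25 + 0.25Q gives Q* = 447 and P* = 131.
With the rebate, buyers effectively pay Pb = Ps − 57, where Ps is the price sellers receive.
On the curves, Pb = 2335/11 - (2/11)Q and Ps = 19.25 + 0.25Q; the wedge Ps − Pb = 57 gives 19.25 + 0.25Q − (2335/11 - (2/11)Q) = 57, so Q' = 579.
Then Pb = 2335/11 − (2/11)·579 = 107 and Ps = 19.25 + 0.25·579 = 164.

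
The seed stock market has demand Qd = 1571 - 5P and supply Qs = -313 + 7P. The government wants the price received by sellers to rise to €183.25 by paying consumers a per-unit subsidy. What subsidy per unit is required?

At a seller price of 183.25, quantity supplied is -313 + 7·183.25 = 969.75.
Buyers absorb 969.75 only when they pay Pb with 1571 − 5·Pb = 969.75, i.e. Pb = 120.25.
s = Ps − Pb = 183.25 − 120.25 = 63.

Required subsidy s = €63 per unit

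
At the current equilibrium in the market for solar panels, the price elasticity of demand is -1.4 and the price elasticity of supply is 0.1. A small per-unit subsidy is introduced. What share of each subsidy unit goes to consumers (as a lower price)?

Consumer share = 1/15

For a small subsidy around the equilibrium, the benefit split depends on the relative slopes, which at a point are proportional to the elasticities.
Buyer share = εs/(εs + |εd|) = 0.1/(0.1 + 1.4) = 1/15; seller share = |εd|/(εs + |εd|) = 14/15.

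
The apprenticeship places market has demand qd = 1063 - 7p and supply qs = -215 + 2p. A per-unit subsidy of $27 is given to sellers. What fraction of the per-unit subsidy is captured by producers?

Producer share = 7/9

Pre-subsidy: 1063 - 7p = -215 + 2p gives p* = 142, q* = 69.
With the subsidy, sellers receive ps = pb + 27 for each unit, where pb is the price buyers pay.
Supply in terms of pb becomes qs = -215 + 2(pb + 27) = -161 + 2pb. Setting this equal to demand: 1063 - 7pb = -161 + 2pb, so pb = 136.
Sellers receive ps = 136 + 27 = 163; q' = 1063 − 7·136 = 111.
Buyers' price falls by p* − pb = 142 − 136 = 6; sellers' price rises by ps − p* = 163 − 142 = 21.
So producers capture 21/27 = 7/9 of each unit of subsidy.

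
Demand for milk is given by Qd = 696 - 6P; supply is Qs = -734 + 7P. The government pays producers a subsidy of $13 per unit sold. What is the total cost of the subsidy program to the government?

Pre-subsidy: 696 - 6P = -734 + 7P gives P* = 110, Q* = 36.
With the subsidy, sellers receive Ps = Pb + 13 for each unit, where Pb is the price buyers pay.
Supply in terms of Pb becomes Qs = -734 + 7(Pb + 13) = -643 + 7Pb. Setting this equal to demand: 696 - 6Pb = -643 + 7Pb, so Pb = 103.
Sellers receive Ps = 103 + 13 = 116; Q' = 696 − 6·103 = 78.
Government outlay = subsidy × quantity = 13 × 78 = 1014.

Government cost = $1014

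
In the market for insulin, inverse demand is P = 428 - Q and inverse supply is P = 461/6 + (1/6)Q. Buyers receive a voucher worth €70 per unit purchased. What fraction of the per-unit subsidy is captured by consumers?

Pre-subsidy: 428 - Q = 461/6 + (1/6)Q gives Q* = 301 and P* = 127.
With the rebate, buyers effectively pay Pb = Ps − 70, where Ps is the price sellers receive.
On the curves, Pb = 428 - Q and Ps = 461/6 + (1/6)Q; the wedge Ps − Pb = 70 gives 461/6 + (1/6)Q − (428 - Q) = 70, so Q' = 361.
Then Pb = 428 − 1·361 = 67 and Ps = 461/6 + (1/6)·361 = 137.
Buyers' price falls by P* − Pb = 127 − 67 = 60; sellers' price rises by Ps − P* = 137 − 127 = 10.
So consumers capture 60/70 = 6/7 of each unit of subsidy.

Consumer share = 6/7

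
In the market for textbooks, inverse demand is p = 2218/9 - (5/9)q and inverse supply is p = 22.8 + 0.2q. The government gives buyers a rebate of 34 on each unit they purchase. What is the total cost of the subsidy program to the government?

Pre-subsidy: 2218/9 - (5/9)q = 22.8 + 0.2q gives q* = 296 and p* = 82.
With the rebate, buyers effectively pay pb = ps − 34, where ps is the price sellers receive.
On the curves, pb = 2218/9 - (5/9)q and ps = 22.8 + 0.2q; the wedge ps − pb = 34 gives 22.8 + 0.2q − (2218/9 - (5/9)q) = 34, so q' = 341.
Then pb = 2218/9 − (5/9)·341 = 57 and ps = 22.8 + 0.2·341 = 91.
Government outlay = subsidy × quantity = 34 × 341 = 11594.

Government cost = 11594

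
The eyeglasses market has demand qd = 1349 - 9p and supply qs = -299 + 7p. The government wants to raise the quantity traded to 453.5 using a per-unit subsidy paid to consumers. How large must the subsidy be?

At q = 453.5, invert demand for the buyer price: pb = (1349 − 453.5)/9 = 99.5; invert supply for the seller price: ps = (453.5 − (-299))/7 = 107.5.
The subsidy must fill the gap: s = ps − pb = 107.5 − 99.5 = 8.

Required subsidy s = 8 per unit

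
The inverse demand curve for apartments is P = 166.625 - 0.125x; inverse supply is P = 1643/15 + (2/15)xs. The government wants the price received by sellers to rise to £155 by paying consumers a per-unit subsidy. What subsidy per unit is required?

At a seller price of 155, quantity supplied is -821.5 + 7.5·155 = 341.
Buyers absorb 341 only when they pay Pb = 166.625 − 0.125·341 = 124.
s = Ps − Pb = 155 − 124 = 31.

Required subsidy s = £31 per unit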